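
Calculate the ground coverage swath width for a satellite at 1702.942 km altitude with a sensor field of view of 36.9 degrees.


FOV = 36.9 deg = 0.6440265 rad
swath = 2 * alt * tan(FOV/2) = 2 * 1702.942 * tan(0.3220132)
swath = 2 * 1702.942 * 0.3336252
swath = 1136.2889 km

1136.2889 km


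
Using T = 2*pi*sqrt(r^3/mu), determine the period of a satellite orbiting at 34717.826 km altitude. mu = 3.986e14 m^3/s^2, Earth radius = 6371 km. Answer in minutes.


r = 41088.8260 km = 4.1088826e+07 m
T = 2*pi*sqrt(r^3/mu) = 2*pi*sqrt(6.9369921e+22 / 3.986e14)
T = 82888.9847 s = 1381.4831 min

1381.4831 minutes


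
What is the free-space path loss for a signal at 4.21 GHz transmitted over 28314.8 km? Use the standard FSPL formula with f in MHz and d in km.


f = 4.21 GHz = 4210.0000 MHz
d = 28314.8 km
FSPL = 32.44 + 20*log10(4210.0000) + 20*log10(28314.8)
FSPL = 32.44 + 72.4856 + 89.0403
FSPL = 193.9659 dB

193.9659 dB


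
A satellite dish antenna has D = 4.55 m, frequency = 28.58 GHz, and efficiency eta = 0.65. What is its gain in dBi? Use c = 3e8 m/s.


lambda = c/f = 3e8 / 2.858e+10 = 0.01049685 m
G = eta*(pi*D/lambda)^2 = 0.65*(pi*4.55/0.01049685)^2
G = 1.2053629e+06 (linear)
G = 10*log10(1.2053629e+06) = 60.8112 dBi

60.8112 dBi


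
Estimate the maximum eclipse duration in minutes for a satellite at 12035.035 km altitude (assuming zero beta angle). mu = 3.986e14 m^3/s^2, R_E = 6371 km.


r = 18406.0350 km
T = 414.1907 min
Eclipse fraction = arcsin(R_E/r)/pi = arcsin(6371.0000/18406.0350)/pi
= arcsin(0.3461365)/pi = 0.1125066
Eclipse duration = 0.1125066 * 414.1907 = 46.5992 min

46.5992 minutes


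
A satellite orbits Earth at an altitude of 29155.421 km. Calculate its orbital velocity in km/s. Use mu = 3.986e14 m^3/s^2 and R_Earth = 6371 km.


r = R_E + alt = 6371.0 + 29155.421 = 35526.4210 km = 3.5526421e+07 m
v = sqrt(mu/r) = sqrt(3.986e14 / 3.5526421e+07) = 3349.5998 m/s = 3.3496 km/s

3.3496 km/s


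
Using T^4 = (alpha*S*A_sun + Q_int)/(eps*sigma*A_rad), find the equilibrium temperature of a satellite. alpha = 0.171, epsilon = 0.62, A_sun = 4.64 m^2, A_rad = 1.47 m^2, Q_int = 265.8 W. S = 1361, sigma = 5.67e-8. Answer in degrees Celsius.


Numerator = alpha*S*A_sun + Q_int = 0.171*1361*4.64 + 265.8 = 1345.6718 W
Denominator = eps*sigma*A_rad = 0.62*5.67e-8*1.47 = 5.167638e-08 W/K^4
T^4 = 2.6040366e+10 K^4
T = 401.7092 K = 128.5592 C

128.5592 degrees Celsius


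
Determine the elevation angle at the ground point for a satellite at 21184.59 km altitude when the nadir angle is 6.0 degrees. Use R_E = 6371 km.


r = R_E + alt = 27555.5900 km
Law of sines in the satellite / Earth-center / ground-point triangle:
  sin(nadir)/R_E = sin(90 + el)/r  =>  cos(el) = (r/R_E)*sin(nadir)
cos(el) = (27555.5900 / 6371.0000) * sin(6.0 deg) = 0.4521023
el = arccos(0.4521023) = 63.1214 deg
(Earth-central angle = 90 - nadir - el = 20.8786 deg)

63.1214 degrees


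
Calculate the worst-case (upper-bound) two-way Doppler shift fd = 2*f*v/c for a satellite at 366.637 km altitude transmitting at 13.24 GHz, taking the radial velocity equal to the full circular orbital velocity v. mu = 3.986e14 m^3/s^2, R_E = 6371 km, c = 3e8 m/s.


r = 6.737637e+06 m
v = sqrt(mu/r) = 7691.5673 m/s (worst-case radial velocity)
f = 13.24 GHz = 1.324e+10 Hz
fd = 2*f*v/c = 2*1.324e+10*7691.5673/3.0e+08
fd = 678909.0043 Hz

678909.0043 Hz


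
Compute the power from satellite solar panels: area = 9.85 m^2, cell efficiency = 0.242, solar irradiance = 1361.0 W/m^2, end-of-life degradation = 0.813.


P = area * eta * S * degradation
P = 9.85 * 0.242 * 1361.0 * 0.813
P = 2637.5474 W

2637.5474 W


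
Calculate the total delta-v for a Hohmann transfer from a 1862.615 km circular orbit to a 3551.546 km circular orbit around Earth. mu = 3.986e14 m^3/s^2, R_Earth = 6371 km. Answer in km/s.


r1 = 8233.6150 km = 8.233615e+06 m
r2 = 9922.5460 km = 9.922546e+06 m
dv1 = sqrt(mu/r1)*(sqrt(2*r2/(r1+r2)) - 1) = 316.4220 m/s
dv2 = sqrt(mu/r2)*(1 - sqrt(2*r1/(r1+r2))) = 301.9858 m/s
total dv = |dv1| + |dv2| = 316.4220 + 301.9858 = 618.4077 m/s = 0.6184077 km/s

0.6184 km/s


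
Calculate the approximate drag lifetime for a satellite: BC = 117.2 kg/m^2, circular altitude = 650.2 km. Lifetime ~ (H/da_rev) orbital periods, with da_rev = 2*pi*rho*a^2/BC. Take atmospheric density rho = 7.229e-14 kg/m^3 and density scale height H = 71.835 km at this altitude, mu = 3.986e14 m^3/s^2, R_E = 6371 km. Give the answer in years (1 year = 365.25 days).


a = R_E + alt = 7021.2000 km = 7.0212e+06 m
da_rev = 2*pi*rho*a^2/BC = 2*pi*7.229e-14*(7.0212e+06)^2/117.2 = 0.191052696 m per revolution
N = H/da_rev = 71835.0000 m / 0.191052696 m = 375995.7417 revolutions
P = 2*pi*sqrt(a^3/mu) = 5855.0180 s
lifetime = N*P = 375995.7417 * 5855.0180 = 2.2014618e+09 s = 25479.8825 days
years = 25479.8825 / 365.25 = 69.7601 years

69.7601 years


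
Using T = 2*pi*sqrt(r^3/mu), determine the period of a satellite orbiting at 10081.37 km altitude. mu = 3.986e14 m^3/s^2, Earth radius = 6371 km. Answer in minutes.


r = 16452.3700 km = 1.645237e+07 m
T = 2*pi*sqrt(r^3/mu) = 2*pi*sqrt(4.4533354e+21 / 3.986e14)
T = 21001.6745 s = 350.0279 min

350.0279 minutes


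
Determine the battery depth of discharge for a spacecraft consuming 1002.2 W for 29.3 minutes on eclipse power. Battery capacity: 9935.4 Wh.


E_used = P * t / 60 = 1002.2 * 29.3 / 60 = 489.4077 Wh
DOD = E_used / E_total * 100 = 489.4077 / 9935.4 * 100
DOD = 4.9259 %

4.9259 %


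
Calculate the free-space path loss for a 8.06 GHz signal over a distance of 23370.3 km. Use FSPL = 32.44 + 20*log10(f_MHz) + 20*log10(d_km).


f = 8.06 GHz = 8060.0000 MHz
d = 23370.3 km
FSPL = 32.44 + 20*log10(8060.0000) + 20*log10(23370.3)
FSPL = 32.44 + 78.1267 + 87.3733
FSPL = 197.9400 dB

197.9400 dB


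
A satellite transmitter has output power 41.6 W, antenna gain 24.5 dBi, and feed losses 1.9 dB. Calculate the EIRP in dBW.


Pt = 41.6 W = 16.1909 dBW
EIRP = Pt_dBW + Gt - losses = 16.1909 + 24.5 - 1.9 = 38.7909 dBW

38.7909 dBW


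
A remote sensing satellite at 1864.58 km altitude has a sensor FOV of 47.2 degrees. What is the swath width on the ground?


FOV = 47.2 deg = 0.8237954 rad
swath = 2 * alt * tan(FOV/2) = 2 * 1864.58 * tan(0.4118977)
swath = 2 * 1864.58 * 0.4368893
swath = 1629.2299 km

1629.2299 km


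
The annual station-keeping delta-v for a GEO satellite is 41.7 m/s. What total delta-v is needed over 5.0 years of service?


dV = rate * years = 41.7 * 5.0
dV = 208.5000 m/s

208.5000 m/s


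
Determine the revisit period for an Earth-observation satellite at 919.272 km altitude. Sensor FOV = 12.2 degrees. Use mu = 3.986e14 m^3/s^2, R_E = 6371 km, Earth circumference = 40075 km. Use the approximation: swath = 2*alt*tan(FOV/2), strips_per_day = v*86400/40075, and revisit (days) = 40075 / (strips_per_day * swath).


swath = 2*919.272*tan(0.1064651) = 196.4837 km
v = sqrt(mu/r) = 7394.2951 m/s = 7.3943 km/s
strips/day = v*86400/40075 = 7.3943*86400/40075 = 15.9418
coverage/day = strips * swath = 15.9418 * 196.4837 = 3132.3008 km
revisit = 40075 / 3132.3008 = 12.7941 days

12.7941 days


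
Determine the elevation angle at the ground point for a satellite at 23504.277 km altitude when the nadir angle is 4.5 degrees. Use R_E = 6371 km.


r = R_E + alt = 29875.2770 km
Law of sines in the satellite / Earth-center / ground-point triangle:
  sin(nadir)/R_E = sin(90 + el)/r  =>  cos(el) = (r/R_E)*sin(nadir)
cos(el) = (29875.2770 / 6371.0000) * sin(4.5 deg) = 0.3679151
el = arccos(0.3679151) = 68.4129 deg
(Earth-central angle = 90 - nadir - el = 17.0871 deg)

68.4129 degrees


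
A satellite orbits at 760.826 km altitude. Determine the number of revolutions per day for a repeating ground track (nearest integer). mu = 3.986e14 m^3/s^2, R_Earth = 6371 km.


r = 7.131826e+06 m
T = 2*pi*sqrt(r^3/mu) = 5993.9391 s = 99.8990 min
revs/day = 1440 / 99.8990 = 14.4146
Rounded: 14 revolutions per day

14 revolutions per day


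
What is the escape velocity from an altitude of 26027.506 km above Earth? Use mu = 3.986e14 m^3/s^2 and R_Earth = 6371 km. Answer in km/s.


r = 6371.0 + 26027.506 = 32398.5060 km = 3.2398506e+07 m
v_esc = sqrt(2*mu/r) = sqrt(2*3.986e14 / 3.2398506e+07)
v_esc = 4960.4509 m/s = 4.9605 km/s

4.9605 km/s


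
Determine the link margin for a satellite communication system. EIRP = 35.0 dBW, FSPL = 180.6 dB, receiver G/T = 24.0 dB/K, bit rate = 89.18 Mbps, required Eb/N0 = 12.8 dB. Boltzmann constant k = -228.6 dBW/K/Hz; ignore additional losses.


C/N0 = EIRP - FSPL + G/T - k = 35.0 - 180.6 + 24.0 - (-228.6)
C/N0 = 107.0000 dB-Hz
R_b = 89.18 Mbps = 8.918e+07 bps -> 10*log10(R_b) = 79.5027 dB-Hz
Eb/N0 = C/N0 - 10*log10(R_b) = 107.0000 - 79.5027 = 27.4973 dB
Margin = Eb/N0 - Eb/N0_req = 27.4973 - 12.8 = 14.6973 dB (link closes)

14.6973 dB


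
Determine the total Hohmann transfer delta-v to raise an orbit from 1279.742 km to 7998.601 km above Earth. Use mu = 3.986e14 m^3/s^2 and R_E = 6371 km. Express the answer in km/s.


r1 = 7650.7420 km = 7.650742e+06 m
r2 = 14369.6010 km = 1.4369601e+07 m
dv1 = sqrt(mu/r1)*(sqrt(2*r2/(r1+r2)) - 1) = 1027.9783 m/s
dv2 = sqrt(mu/r2)*(1 - sqrt(2*r1/(r1+r2))) = 876.4245 m/s
total dv = |dv1| + |dv2| = 1027.9783 + 876.4245 = 1904.4028 m/s = 1.9044 km/s

1.9044 km/s


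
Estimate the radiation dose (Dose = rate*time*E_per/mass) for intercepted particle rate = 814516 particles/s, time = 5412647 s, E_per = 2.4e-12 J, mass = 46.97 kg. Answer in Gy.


Total energy deposited = rate * time * E_per
  = 814516 * 5412647 * 2.4e-12 = 10.5809 J
Dose = E_total / mass = 10.5809 / 46.97
Dose = 0.2252683 Gy

0.2253 Gy


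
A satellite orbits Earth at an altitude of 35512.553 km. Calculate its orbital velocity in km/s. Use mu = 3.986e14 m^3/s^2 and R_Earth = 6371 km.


r = R_E + alt = 6371.0 + 35512.553 = 41883.5530 km = 4.1883553e+07 m
v = sqrt(mu/r) = sqrt(3.986e14 / 4.1883553e+07) = 3084.9412 m/s = 3.0849 km/s

3.0849 km/s


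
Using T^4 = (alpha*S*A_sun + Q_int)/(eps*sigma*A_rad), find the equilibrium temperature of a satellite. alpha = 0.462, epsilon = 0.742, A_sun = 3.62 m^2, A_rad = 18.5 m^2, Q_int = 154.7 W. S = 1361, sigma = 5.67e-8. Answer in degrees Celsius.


Numerator = alpha*S*A_sun + Q_int = 0.462*1361*3.62 + 154.7 = 2430.8908 W
Denominator = eps*sigma*A_rad = 0.742*5.67e-8*18.5 = 7.783209e-07 W/K^4
T^4 = 3.1232501e+09 K^4
T = 236.4023 K = -36.7477 C

-36.7477 degrees Celsius


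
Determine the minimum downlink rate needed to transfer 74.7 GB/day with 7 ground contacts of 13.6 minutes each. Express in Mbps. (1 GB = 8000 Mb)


total contact time = 7 * 13.6 * 60 = 5712.0000 s
data = 74.7 GB = 597600.0000 Mb
rate = 597600.0000 / 5712.0000 = 104.6218 Mbps

104.6218 Mbps


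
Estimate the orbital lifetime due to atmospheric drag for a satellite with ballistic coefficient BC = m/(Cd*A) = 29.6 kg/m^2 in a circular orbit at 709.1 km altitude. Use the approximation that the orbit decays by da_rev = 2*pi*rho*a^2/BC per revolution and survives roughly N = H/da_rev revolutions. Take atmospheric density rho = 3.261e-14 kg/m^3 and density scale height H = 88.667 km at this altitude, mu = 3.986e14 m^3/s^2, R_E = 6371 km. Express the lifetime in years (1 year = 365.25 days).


a = R_E + alt = 7080.1000 km = 7.0801e+06 m
da_rev = 2*pi*rho*a^2/BC = 2*pi*3.261e-14*(7.0801e+06)^2/29.6 = 0.346990624 m per revolution
N = H/da_rev = 88667.0000 m / 0.346990624 m = 255531.4004 revolutions
P = 2*pi*sqrt(a^3/mu) = 5928.8479 s
lifetime = N*P = 255531.4004 * 5928.8479 = 1.5150068e+09 s = 17534.8010 days
years = 17534.8010 / 365.25 = 48.0077 years

48.0077 years


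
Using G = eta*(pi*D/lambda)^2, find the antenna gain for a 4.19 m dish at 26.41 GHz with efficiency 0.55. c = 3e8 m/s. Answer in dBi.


lambda = c/f = 3e8 / 2.641e+10 = 0.01135933 m
G = eta*(pi*D/lambda)^2 = 0.55*(pi*4.19/0.01135933)^2
G = 738558.2841 (linear)
G = 10*log10(738558.2841) = 58.6838 dBi

58.6838 dBi


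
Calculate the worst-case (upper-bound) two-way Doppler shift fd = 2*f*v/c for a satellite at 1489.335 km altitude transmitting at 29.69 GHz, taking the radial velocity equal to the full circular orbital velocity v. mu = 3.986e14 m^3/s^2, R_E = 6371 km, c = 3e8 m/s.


r = 7.860335e+06 m
v = sqrt(mu/r) = 7121.1170 m/s (worst-case radial velocity)
f = 29.69 GHz = 2.969e+10 Hz
fd = 2*f*v/c = 2*2.969e+10*7121.1170/3.0e+08
fd = 1.4095064e+06 Hz

1.4095e+06 Hz


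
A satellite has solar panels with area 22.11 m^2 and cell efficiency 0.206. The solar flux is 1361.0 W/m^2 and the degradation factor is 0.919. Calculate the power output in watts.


P = area * eta * S * degradation
P = 22.11 * 0.206 * 1361.0 * 0.919
P = 5696.7820 W

5696.7820 W


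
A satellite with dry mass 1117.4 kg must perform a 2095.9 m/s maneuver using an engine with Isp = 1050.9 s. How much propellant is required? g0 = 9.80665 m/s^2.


ve = Isp * g0 = 1050.9 * 9.80665 = 10305.808485 m/s
mass ratio = exp(dv/ve) = exp(2095.9/10305.808485) = 1.22552675
m_prop = m_dry * (mr - 1) = 1117.4 * (1.22552675 - 1)
m_prop = 252.0036 kg

252.0036 kg


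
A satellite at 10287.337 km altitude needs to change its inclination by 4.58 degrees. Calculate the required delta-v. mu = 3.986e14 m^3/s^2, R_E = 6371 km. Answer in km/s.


r = 16658.3370 km = 1.6658337e+07 m
V = sqrt(mu/r) = 4891.6213 m/s
di = 4.58 deg = 0.07993608 rad
dV = 2*V*sin(di/2) = 2*4891.6213*sin(0.03996804)
dV = 390.9129 m/s = 0.3909129 km/s

0.3909 km/s


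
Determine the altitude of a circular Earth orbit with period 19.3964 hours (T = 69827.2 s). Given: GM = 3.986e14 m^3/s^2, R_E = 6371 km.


T = 69827.2 s
r = (mu*T^2/(4*pi^2))^(1/3) = (3.986e14 * 69827.2^2 / (4*pi^2))^(1/3)
r = 3.6650137e+07 m = 36650.1372 km
alt = r - R_E = 36650.1372 - 6371 = 30279.1372 km

30279.1372 km


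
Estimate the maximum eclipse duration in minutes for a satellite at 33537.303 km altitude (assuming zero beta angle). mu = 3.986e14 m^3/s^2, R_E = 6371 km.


r = 39908.3030 km
T = 1322.3757 min
Eclipse fraction = arcsin(R_E/r)/pi = arcsin(6371.0000/39908.3030)/pi
= arcsin(0.159641)/pi = 0.05103365
Eclipse duration = 0.05103365 * 1322.3757 = 67.4857 min

67.4857 minutes


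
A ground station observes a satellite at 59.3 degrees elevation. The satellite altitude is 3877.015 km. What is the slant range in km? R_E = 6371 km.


h = 3877.015 km, el = 59.3 deg
d = -R_E*sin(el) + sqrt((R_E*sin(el))^2 + 2*R_E*h + h^2)
d = -6371.0000*sin(1.0350) + sqrt((6371.0000*0.8598523)^2 + 2*6371.0000*3877.015 + 3877.015^2)
d = 4240.0063 km

4240.0063 km


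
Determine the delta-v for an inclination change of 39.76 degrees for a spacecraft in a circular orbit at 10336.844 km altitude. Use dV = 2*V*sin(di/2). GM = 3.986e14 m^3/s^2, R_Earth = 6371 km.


r = 16707.8440 km = 1.6707844e+07 m
V = sqrt(mu/r) = 4884.3687 m/s
di = 39.76 deg = 0.6939429 rad
dV = 2*V*sin(di/2) = 2*4884.3687*sin(0.3469715)
dV = 3321.8719 m/s = 3.3219 km/s

3.3219 km/s


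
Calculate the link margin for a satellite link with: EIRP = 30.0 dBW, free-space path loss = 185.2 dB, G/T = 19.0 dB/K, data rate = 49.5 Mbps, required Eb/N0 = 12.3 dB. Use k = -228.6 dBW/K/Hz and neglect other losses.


C/N0 = EIRP - FSPL + G/T - k = 30.0 - 185.2 + 19.0 - (-228.6)
C/N0 = 92.4000 dB-Hz
R_b = 49.5 Mbps = 4.95e+07 bps -> 10*log10(R_b) = 76.9461 dB-Hz
Eb/N0 = C/N0 - 10*log10(R_b) = 92.4000 - 76.9461 = 15.4539 dB
Margin = Eb/N0 - Eb/N0_req = 15.4539 - 12.3 = 3.1539 dB (link closes)

3.1539 dB


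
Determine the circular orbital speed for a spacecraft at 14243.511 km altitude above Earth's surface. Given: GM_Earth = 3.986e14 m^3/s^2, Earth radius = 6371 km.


r = R_E + alt = 6371.0 + 14243.511 = 20614.5110 km = 2.0614511e+07 m
v = sqrt(mu/r) = sqrt(3.986e14 / 2.0614511e+07) = 4397.2598 m/s = 4.3973 km/s

4.3973 km/s


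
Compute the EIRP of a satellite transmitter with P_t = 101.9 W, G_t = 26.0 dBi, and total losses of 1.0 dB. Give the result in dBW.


Pt = 101.9 W = 20.0817 dBW
EIRP = Pt_dBW + Gt - losses = 20.0817 + 26.0 - 1.0 = 45.0817 dBW

45.0817 dBW


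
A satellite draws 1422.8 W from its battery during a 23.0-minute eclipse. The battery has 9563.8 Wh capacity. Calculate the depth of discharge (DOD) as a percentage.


E_used = P * t / 60 = 1422.8 * 23.0 / 60 = 545.4067 Wh
DOD = E_used / E_total * 100 = 545.4067 / 9563.8 * 100
DOD = 5.7028 %

5.7028 %


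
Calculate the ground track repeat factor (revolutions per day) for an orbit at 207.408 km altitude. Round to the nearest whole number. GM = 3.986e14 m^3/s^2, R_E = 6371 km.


r = 6.578408e+06 m
T = 2*pi*sqrt(r^3/mu) = 5309.9744 s = 88.4996 min
revs/day = 1440 / 88.4996 = 16.2713
Rounded: 16 revolutions per day

16 revolutions per day


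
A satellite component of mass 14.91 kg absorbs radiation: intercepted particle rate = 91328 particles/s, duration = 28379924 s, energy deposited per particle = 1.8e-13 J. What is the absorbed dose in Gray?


Total energy deposited = rate * time * E_per
  = 91328 * 28379924 * 1.8e-13 = 0.4665387 J
Dose = E_total / mass = 0.4665387 / 14.91
Dose = 0.03129032 Gy

0.0313 Gy


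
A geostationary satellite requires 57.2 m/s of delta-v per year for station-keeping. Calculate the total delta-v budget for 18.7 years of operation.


dV = rate * years = 57.2 * 18.7
dV = 1069.6400 m/s

1069.6400 m/s


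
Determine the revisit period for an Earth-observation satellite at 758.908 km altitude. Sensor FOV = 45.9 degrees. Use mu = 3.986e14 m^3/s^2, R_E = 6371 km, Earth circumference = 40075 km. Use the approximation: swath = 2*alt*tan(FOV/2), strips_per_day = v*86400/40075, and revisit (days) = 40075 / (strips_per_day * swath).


swath = 2*758.908*tan(0.4005531) = 642.7120 km
v = sqrt(mu/r) = 7476.9880 m/s = 7.4770 km/s
strips/day = v*86400/40075 = 7.4770*86400/40075 = 16.1201
coverage/day = strips * swath = 16.1201 * 642.7120 = 10360.5625 km
revisit = 40075 / 10360.5625 = 3.8680 days

3.8680 days


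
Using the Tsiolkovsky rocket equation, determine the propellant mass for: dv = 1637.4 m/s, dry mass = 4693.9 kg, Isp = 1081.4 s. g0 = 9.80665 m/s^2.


ve = Isp * g0 = 1081.4 * 9.80665 = 10604.911310 m/s
mass ratio = exp(dv/ve) = exp(1637.4/10604.911310) = 1.16695776
m_prop = m_dry * (mr - 1) = 4693.9 * (1.16695776 - 1)
m_prop = 783.6830 kg

783.6830 kg


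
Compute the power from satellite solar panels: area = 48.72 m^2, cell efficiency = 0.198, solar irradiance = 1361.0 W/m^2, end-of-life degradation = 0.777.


P = area * eta * S * degradation
P = 48.72 * 0.198 * 1361.0 * 0.777
P = 10201.2083 W

10201.2083 W


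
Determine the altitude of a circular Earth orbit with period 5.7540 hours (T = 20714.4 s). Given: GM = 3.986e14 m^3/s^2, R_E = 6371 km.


T = 20714.4 s
r = (mu*T^2/(4*pi^2))^(1/3) = (3.986e14 * 20714.4^2 / (4*pi^2))^(1/3)
r = 1.6301995e+07 m = 16301.9951 km
alt = r - R_E = 16301.9951 - 6371 = 9930.9951 km

9930.9951 km


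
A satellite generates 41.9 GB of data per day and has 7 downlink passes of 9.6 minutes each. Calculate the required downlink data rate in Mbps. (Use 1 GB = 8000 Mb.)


total contact time = 7 * 9.6 * 60 = 4032.0000 s
data = 41.9 GB = 335200.0000 Mb
rate = 335200.0000 / 4032.0000 = 83.1349 Mbps

83.1349 Mbps


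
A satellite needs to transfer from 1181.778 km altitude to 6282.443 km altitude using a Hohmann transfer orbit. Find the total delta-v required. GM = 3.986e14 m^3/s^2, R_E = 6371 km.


r1 = 7552.7780 km = 7.552778e+06 m
r2 = 12653.4430 km = 1.2653443e+07 m
dv1 = sqrt(mu/r1)*(sqrt(2*r2/(r1+r2)) - 1) = 865.3691 m/s
dv2 = sqrt(mu/r2)*(1 - sqrt(2*r1/(r1+r2))) = 759.8282 m/s
total dv = |dv1| + |dv2| = 865.3691 + 759.8282 = 1625.1973 m/s = 1.6252 km/s

1.6252 km/s


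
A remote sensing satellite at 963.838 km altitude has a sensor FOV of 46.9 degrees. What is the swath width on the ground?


FOV = 46.9 deg = 0.8185594 rad
swath = 2 * alt * tan(FOV/2) = 2 * 963.838 * tan(0.4092797)
swath = 2 * 963.838 * 0.4337751
swath = 836.1779 km

836.1779 km


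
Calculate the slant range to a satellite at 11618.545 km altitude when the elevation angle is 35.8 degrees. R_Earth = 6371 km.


h = 11618.545 km, el = 35.8 deg
d = -R_E*sin(el) + sqrt((R_E*sin(el))^2 + 2*R_E*h + h^2)
d = -6371.0000*sin(0.6248279) + sqrt((6371.0000*0.5849577)^2 + 2*6371.0000*11618.545 + 11618.545^2)
d = 13504.6846 km

13504.6846 km


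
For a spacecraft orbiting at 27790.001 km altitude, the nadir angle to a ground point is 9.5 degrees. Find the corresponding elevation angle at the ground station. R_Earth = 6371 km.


r = R_E + alt = 34161.0010 km
Law of sines in the satellite / Earth-center / ground-point triangle:
  sin(nadir)/R_E = sin(90 + el)/r  =>  cos(el) = (r/R_E)*sin(nadir)
cos(el) = (34161.0010 / 6371.0000) * sin(9.5 deg) = 0.8849775
el = arccos(0.8849775) = 27.7513 deg
(Earth-central angle = 90 - nadir - el = 52.7487 deg)

27.7513 degrees


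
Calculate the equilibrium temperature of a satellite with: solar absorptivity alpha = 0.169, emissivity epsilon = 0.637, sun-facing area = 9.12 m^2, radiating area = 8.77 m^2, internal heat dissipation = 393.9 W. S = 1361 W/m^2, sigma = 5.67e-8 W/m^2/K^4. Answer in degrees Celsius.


Numerator = alpha*S*A_sun + Q_int = 0.169*1361*9.12 + 393.9 = 2491.5821 W
Denominator = eps*sigma*A_rad = 0.637*5.67e-8*8.77 = 3.1675398e-07 W/K^4
T^4 = 7.865985e+09 K^4
T = 297.8093 K = 24.6593 C

24.6593 degrees Celsius


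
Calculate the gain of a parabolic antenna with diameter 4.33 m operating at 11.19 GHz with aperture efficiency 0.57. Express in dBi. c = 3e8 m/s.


lambda = c/f = 3e8 / 1.119e+10 = 0.02680965 m
G = eta*(pi*D/lambda)^2 = 0.57*(pi*4.33/0.02680965)^2
G = 146746.6032 (linear)
G = 10*log10(146746.6032) = 51.6657 dBi

51.6657 dBi


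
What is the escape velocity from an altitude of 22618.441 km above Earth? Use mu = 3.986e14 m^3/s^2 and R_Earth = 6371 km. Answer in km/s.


r = 6371.0 + 22618.441 = 28989.4410 km = 2.8989441e+07 m
v_esc = sqrt(2*mu/r) = sqrt(2*3.986e14 / 2.8989441e+07)
v_esc = 5244.0126 m/s = 5.2440 km/s

5.2440 km/s


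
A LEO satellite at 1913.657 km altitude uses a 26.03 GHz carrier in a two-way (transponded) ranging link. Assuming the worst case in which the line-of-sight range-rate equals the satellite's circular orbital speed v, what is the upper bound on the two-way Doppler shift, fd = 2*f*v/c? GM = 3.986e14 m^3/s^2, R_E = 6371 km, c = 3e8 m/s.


r = 8.284657e+06 m
v = sqrt(mu/r) = 6936.3561 m/s (worst-case radial velocity)
f = 26.03 GHz = 2.603e+10 Hz
fd = 2*f*v/c = 2*2.603e+10*6936.3561/3.0e+08
fd = 1.203689e+06 Hz

1.2037e+06 Hz


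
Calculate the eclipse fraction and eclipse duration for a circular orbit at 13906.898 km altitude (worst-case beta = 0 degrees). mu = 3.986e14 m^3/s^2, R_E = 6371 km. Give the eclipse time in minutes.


r = 20277.8980 km
T = 478.9546 min
Eclipse fraction = arcsin(R_E/r)/pi = arcsin(6371.0000/20277.8980)/pi
= arcsin(0.3141844)/pi = 0.101731
Eclipse duration = 0.101731 * 478.9546 = 48.7245 min

48.7245 minutes


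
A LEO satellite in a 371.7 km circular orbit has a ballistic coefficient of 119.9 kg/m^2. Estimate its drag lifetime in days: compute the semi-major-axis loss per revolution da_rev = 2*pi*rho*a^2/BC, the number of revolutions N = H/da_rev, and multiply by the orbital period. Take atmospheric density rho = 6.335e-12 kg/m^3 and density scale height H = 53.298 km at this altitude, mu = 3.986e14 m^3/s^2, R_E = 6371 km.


a = R_E + alt = 6742.7000 km = 6.7427e+06 m
da_rev = 2*pi*rho*a^2/BC = 2*pi*6.335e-12*(6.7427e+06)^2/119.9 = 15.092979 m per revolution
N = H/da_rev = 53298.0000 m / 15.092979 m = 3531.3107 revolutions
P = 2*pi*sqrt(a^3/mu) = 5510.1317 s
lifetime = N*P = 3531.3107 * 5510.1317 = 1.9457987e+07 s = 225.2082 days

225.2082 days


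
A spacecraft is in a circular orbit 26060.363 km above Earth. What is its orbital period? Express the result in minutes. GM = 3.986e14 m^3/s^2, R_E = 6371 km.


r = 32431.3630 km = 3.2431363e+07 m
T = 2*pi*sqrt(r^3/mu) = 2*pi*sqrt(3.4111091e+22 / 3.986e14)
T = 58124.4723 s = 968.7412 min

968.7412 minutes


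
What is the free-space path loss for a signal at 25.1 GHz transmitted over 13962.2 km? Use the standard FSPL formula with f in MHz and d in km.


f = 25.1 GHz = 25100.0000 MHz
d = 13962.2 km
FSPL = 32.44 + 20*log10(25100.0000) + 20*log10(13962.2)
FSPL = 32.44 + 87.9935 + 82.8991
FSPL = 203.3326 dB

203.3326 dB


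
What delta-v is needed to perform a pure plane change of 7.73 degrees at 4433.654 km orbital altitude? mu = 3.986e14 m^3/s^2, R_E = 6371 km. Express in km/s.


r = 10804.6540 km = 1.0804654e+07 m
V = sqrt(mu/r) = 6073.8382 m/s
di = 7.73 deg = 0.134914 rad
dV = 2*V*sin(di/2) = 2*6073.8382*sin(0.06745698)
dV = 818.8242 m/s = 0.8188242 km/s

0.8188 km/s


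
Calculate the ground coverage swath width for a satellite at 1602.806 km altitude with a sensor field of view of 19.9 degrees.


FOV = 19.9 deg = 0.3473205 rad
swath = 2 * alt * tan(FOV/2) = 2 * 1602.806 * tan(0.1736603)
swath = 2 * 1602.806 * 0.1754273
swath = 562.3519 km

562.3519 km


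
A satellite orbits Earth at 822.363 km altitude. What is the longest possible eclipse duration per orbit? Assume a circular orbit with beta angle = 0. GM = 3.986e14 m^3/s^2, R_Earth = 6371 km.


r = 7193.3630 km
T = 101.1947 min
Eclipse fraction = arcsin(R_E/r)/pi = arcsin(6371.0000/7193.3630)/pi
= arcsin(0.8856775)/pi = 0.3463056
Eclipse duration = 0.3463056 * 101.1947 = 35.0443 min

35.0443 minutes


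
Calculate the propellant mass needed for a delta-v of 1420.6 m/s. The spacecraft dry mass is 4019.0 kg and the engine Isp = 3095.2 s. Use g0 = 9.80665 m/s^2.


ve = Isp * g0 = 3095.2 * 9.80665 = 30353.543080 m/s
mass ratio = exp(dv/ve) = exp(1420.6/30353.543080) = 1.04791428
m_prop = m_dry * (mr - 1) = 4019.0 * (1.04791428 - 1)
m_prop = 192.5675 kg

192.5675 kg


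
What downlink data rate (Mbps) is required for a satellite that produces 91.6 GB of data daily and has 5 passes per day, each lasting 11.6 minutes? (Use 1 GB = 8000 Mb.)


total contact time = 5 * 11.6 * 60 = 3480.0000 s
data = 91.6 GB = 732800.0000 Mb
rate = 732800.0000 / 3480.0000 = 210.5747 Mbps

210.5747 Mbps


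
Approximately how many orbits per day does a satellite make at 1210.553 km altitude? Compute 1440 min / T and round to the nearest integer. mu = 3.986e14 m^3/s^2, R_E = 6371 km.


r = 7.581553e+06 m
T = 2*pi*sqrt(r^3/mu) = 6569.7446 s = 109.4957 min
revs/day = 1440 / 109.4957 = 13.1512
Rounded: 13 revolutions per day

13 revolutions per day


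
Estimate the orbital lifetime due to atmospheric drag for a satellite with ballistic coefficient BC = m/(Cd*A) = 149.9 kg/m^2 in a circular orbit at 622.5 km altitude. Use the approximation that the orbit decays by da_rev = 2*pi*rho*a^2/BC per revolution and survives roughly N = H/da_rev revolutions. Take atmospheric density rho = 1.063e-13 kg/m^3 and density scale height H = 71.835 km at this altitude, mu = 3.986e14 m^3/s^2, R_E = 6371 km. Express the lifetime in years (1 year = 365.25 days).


a = R_E + alt = 6993.5000 km = 6.9935e+06 m
da_rev = 2*pi*rho*a^2/BC = 2*pi*1.063e-13*(6.9935e+06)^2/149.9 = 0.21792179 m per revolution
N = H/da_rev = 71835.0000 m / 0.21792179 m = 329636.6088 revolutions
P = 2*pi*sqrt(a^3/mu) = 5820.4035 s
lifetime = N*P = 329636.6088 * 5820.4035 = 1.9186181e+09 s = 22206.2275 days
years = 22206.2275 / 365.25 = 60.7973 years

60.7973 years


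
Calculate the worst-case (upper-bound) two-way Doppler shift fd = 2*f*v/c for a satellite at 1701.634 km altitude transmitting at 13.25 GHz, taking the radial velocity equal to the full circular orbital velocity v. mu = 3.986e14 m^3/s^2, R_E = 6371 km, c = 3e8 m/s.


r = 8.072634e+06 m
v = sqrt(mu/r) = 7026.8554 m/s (worst-case radial velocity)
f = 13.25 GHz = 1.325e+10 Hz
fd = 2*f*v/c = 2*1.325e+10*7026.8554/3.0e+08
fd = 620705.5592 Hz

620705.5592 Hz


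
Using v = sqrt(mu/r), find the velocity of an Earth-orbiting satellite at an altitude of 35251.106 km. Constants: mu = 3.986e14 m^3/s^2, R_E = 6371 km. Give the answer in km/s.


r = R_E + alt = 6371.0 + 35251.106 = 41622.1060 km = 4.1622106e+07 m
v = sqrt(mu/r) = sqrt(3.986e14 / 4.1622106e+07) = 3094.6150 m/s = 3.0946 km/s

3.0946 km/s


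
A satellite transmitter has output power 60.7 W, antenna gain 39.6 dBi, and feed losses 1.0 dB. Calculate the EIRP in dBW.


Pt = 60.7 W = 17.8319 dBW
EIRP = Pt_dBW + Gt - losses = 17.8319 + 39.6 - 1.0 = 56.4319 dBW

56.4319 dBW


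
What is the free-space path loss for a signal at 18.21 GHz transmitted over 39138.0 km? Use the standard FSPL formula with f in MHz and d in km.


f = 18.21 GHz = 18210.0000 MHz
d = 39138.0 km
FSPL = 32.44 + 20*log10(18210.0000) + 20*log10(39138.0)
FSPL = 32.44 + 85.2062 + 91.8520
FSPL = 209.4982 dB

209.4982 dB


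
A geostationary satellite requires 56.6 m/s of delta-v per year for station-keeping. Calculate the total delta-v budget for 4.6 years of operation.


dV = rate * years = 56.6 * 4.6
dV = 260.3600 m/s

260.3600 m/s


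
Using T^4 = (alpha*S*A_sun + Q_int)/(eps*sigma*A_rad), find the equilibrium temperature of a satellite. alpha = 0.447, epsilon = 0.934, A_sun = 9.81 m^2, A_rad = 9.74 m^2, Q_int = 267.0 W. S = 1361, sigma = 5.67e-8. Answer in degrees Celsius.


Numerator = alpha*S*A_sun + Q_int = 0.447*1361*9.81 + 267.0 = 6235.0803 W
Denominator = eps*sigma*A_rad = 0.934*5.67e-8*9.74 = 5.1580897e-07 W/K^4
T^4 = 1.2087964e+10 K^4
T = 331.5800 K = 58.4300 C

58.4300 degrees Celsius


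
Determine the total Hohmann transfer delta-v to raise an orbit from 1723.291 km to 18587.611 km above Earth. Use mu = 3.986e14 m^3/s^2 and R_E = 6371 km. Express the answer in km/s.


r1 = 8094.2910 km = 8.094291e+06 m
r2 = 24958.6110 km = 2.4958611e+07 m
dv1 = sqrt(mu/r1)*(sqrt(2*r2/(r1+r2)) - 1) = 1606.3707 m/s
dv2 = sqrt(mu/r2)*(1 - sqrt(2*r1/(r1+r2))) = 1199.5250 m/s
total dv = |dv1| + |dv2| = 1606.3707 + 1199.5250 = 2805.8956 m/s = 2.8059 km/s

2.8059 km/s


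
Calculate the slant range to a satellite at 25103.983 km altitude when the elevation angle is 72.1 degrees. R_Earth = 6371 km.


h = 25103.983 km, el = 72.1 deg
d = -R_E*sin(el) + sqrt((R_E*sin(el))^2 + 2*R_E*h + h^2)
d = -6371.0000*sin(1.2584) + sqrt((6371.0000*0.9515944)^2 + 2*6371.0000*25103.983 + 25103.983^2)
d = 25351.4037 km

25351.4037 km


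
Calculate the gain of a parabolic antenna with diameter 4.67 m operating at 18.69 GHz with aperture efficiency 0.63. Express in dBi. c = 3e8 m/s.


lambda = c/f = 3e8 / 1.869e+10 = 0.01605136 m
G = eta*(pi*D/lambda)^2 = 0.63*(pi*4.67/0.01605136)^2
G = 526320.3344 (linear)
G = 10*log10(526320.3344) = 57.2125 dBi

57.2125 dBi


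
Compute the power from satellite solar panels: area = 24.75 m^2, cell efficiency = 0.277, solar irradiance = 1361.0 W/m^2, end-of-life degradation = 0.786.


P = area * eta * S * degradation
P = 24.75 * 0.277 * 1361.0 * 0.786
P = 7333.9111 W

7333.9111 W


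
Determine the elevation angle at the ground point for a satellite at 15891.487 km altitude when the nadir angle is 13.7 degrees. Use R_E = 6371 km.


r = R_E + alt = 22262.4870 km
Law of sines in the satellite / Earth-center / ground-point triangle:
  sin(nadir)/R_E = sin(90 + el)/r  =>  cos(el) = (r/R_E)*sin(nadir)
cos(el) = (22262.4870 / 6371.0000) * sin(13.7 deg) = 0.8275947
el = arccos(0.8275947) = 34.1476 deg
(Earth-central angle = 90 - nadir - el = 42.1524 deg)

34.1476 degrees


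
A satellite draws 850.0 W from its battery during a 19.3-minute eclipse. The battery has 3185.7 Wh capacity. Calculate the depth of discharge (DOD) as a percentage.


E_used = P * t / 60 = 850.0 * 19.3 / 60 = 273.4167 Wh
DOD = E_used / E_total * 100 = 273.4167 / 3185.7 * 100
DOD = 8.5826 %

8.5826 %


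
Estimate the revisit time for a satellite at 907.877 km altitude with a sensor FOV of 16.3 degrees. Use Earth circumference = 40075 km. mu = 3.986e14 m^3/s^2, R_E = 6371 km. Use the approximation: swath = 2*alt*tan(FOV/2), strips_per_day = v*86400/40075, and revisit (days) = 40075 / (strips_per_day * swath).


swath = 2*907.877*tan(0.1422443) = 260.0369 km
v = sqrt(mu/r) = 7400.0807 m/s = 7.4001 km/s
strips/day = v*86400/40075 = 7.4001*86400/40075 = 15.9543
coverage/day = strips * swath = 15.9543 * 260.0369 = 4148.6964 km
revisit = 40075 / 4148.6964 = 9.6597 days

9.6597 days


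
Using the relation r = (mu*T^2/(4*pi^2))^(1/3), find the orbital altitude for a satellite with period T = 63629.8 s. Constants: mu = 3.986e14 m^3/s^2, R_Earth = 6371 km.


T = 63629.8 s
r = (mu*T^2/(4*pi^2))^(1/3) = (3.986e14 * 63629.8^2 / (4*pi^2))^(1/3)
r = 3.4448175e+07 m = 34448.1755 km
alt = r - R_E = 34448.1755 - 6371 = 28077.1755 km

28077.1755 km


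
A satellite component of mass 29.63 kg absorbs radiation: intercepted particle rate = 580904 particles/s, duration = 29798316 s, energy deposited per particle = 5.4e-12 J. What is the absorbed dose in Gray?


Total energy deposited = rate * time * E_per
  = 580904 * 29798316 * 5.4e-12 = 93.4738 J
Dose = E_total / mass = 93.4738 / 29.63
Dose = 3.1547 Gy

3.1547 Gy


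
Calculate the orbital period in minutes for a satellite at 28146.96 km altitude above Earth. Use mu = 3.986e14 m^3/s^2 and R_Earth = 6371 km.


r = 34517.9600 km = 3.451796e+07 m
T = 2*pi*sqrt(r^3/mu) = 2*pi*sqrt(4.1127789e+22 / 3.986e14)
T = 63823.2481 s = 1063.7208 min

1063.7208 minutes


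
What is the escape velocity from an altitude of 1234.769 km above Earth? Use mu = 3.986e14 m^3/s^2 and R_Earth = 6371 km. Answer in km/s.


r = 6371.0 + 1234.769 = 7605.7690 km = 7.605769e+06 m
v_esc = sqrt(2*mu/r) = sqrt(2*3.986e14 / 7.605769e+06)
v_esc = 10237.9282 m/s = 10.2379 km/s

10.2379 km/s


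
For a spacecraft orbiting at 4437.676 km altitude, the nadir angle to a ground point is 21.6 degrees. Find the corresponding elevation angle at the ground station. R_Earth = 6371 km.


r = R_E + alt = 10808.6760 km
Law of sines in the satellite / Earth-center / ground-point triangle:
  sin(nadir)/R_E = sin(90 + el)/r  =>  cos(el) = (r/R_E)*sin(nadir)
cos(el) = (10808.6760 / 6371.0000) * sin(21.6 deg) = 0.6245392
el = arccos(0.6245392) = 51.3516 deg
(Earth-central angle = 90 - nadir - el = 17.0484 deg)

51.3516 degrees


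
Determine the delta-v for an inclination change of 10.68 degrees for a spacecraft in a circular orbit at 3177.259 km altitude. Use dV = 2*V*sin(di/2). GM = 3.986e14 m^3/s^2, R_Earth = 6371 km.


r = 9548.2590 km = 9.548259e+06 m
V = sqrt(mu/r) = 6461.1013 m/s
di = 10.68 deg = 0.1864012 rad
dV = 2*V*sin(di/2) = 2*6461.1013*sin(0.09320058)
dV = 1202.6140 m/s = 1.2026 km/s

1.2026 km/s


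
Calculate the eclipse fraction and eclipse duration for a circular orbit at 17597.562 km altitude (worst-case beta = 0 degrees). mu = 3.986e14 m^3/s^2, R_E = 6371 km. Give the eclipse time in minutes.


r = 23968.5620 km
T = 615.4927 min
Eclipse fraction = arcsin(R_E/r)/pi = arcsin(6371.0000/23968.5620)/pi
= arcsin(0.2658065)/pi = 0.08563823
Eclipse duration = 0.08563823 * 615.4927 = 52.7097 min

52.7097 minutes


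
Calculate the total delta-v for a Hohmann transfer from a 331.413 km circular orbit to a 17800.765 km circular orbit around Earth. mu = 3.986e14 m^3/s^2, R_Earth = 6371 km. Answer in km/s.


r1 = 6702.4130 km = 6.702413e+06 m
r2 = 24171.7650 km = 2.4171765e+07 m
dv1 = sqrt(mu/r1)*(sqrt(2*r2/(r1+r2)) - 1) = 1938.1862 m/s
dv2 = sqrt(mu/r2)*(1 - sqrt(2*r1/(r1+r2))) = 1385.0656 m/s
total dv = |dv1| + |dv2| = 1938.1862 + 1385.0656 = 3323.2518 m/s = 3.3233 km/s

3.3233 km/s


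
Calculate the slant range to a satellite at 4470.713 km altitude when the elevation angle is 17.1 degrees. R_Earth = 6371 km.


h = 4470.713 km, el = 17.1 deg
d = -R_E*sin(el) + sqrt((R_E*sin(el))^2 + 2*R_E*h + h^2)
d = -6371.0000*sin(0.2984513) + sqrt((6371.0000*0.2940403)^2 + 2*6371.0000*4470.713 + 4470.713^2)
d = 7096.7565 km

7096.7565 km


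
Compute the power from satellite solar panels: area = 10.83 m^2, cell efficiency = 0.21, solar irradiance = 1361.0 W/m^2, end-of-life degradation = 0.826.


P = area * eta * S * degradation
P = 10.83 * 0.21 * 1361.0 * 0.826
P = 2556.7362 W

2556.7362 W


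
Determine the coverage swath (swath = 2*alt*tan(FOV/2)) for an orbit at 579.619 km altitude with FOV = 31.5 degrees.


FOV = 31.5 deg = 0.5497787 rad
swath = 2 * alt * tan(FOV/2) = 2 * 579.619 * tan(0.2748894)
swath = 2 * 579.619 * 0.2820292
swath = 326.9389 km

326.9389 km


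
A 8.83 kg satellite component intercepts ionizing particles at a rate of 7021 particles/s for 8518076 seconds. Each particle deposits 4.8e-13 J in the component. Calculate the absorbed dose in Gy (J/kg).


Total energy deposited = rate * time * E_per
  = 7021 * 8518076 * 4.8e-13 = 0.0287066 J
Dose = E_total / mass = 0.0287066 / 8.83
Dose = 0.00325103 Gy

0.0033 Gy


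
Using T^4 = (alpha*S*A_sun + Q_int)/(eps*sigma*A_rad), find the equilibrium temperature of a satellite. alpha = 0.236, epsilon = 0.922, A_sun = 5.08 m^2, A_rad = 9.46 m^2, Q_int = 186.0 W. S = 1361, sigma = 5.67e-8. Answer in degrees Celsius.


Numerator = alpha*S*A_sun + Q_int = 0.236*1361*5.08 + 186.0 = 1817.6757 W
Denominator = eps*sigma*A_rad = 0.922*5.67e-8*9.46 = 4.945442e-07 W/K^4
T^4 = 3.6754564e+09 K^4
T = 246.2225 K = -26.9275 C

-26.9275 degrees Celsius


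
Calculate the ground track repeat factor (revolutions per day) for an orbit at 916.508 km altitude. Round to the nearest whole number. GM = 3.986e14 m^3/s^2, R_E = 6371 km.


r = 7.287508e+06 m
T = 2*pi*sqrt(r^3/mu) = 6191.2706 s = 103.1878 min
revs/day = 1440 / 103.1878 = 13.9551
Rounded: 14 revolutions per day

14 revolutions per day


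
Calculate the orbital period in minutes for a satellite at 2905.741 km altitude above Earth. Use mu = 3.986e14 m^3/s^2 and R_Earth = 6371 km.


r = 9276.7410 km = 9.276741e+06 m
T = 2*pi*sqrt(r^3/mu) = 2*pi*sqrt(7.9833707e+20 / 3.986e14)
T = 8892.1006 s = 148.2017 min

148.2017 minutes


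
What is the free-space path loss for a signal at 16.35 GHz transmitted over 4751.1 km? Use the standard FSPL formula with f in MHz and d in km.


f = 16.35 GHz = 16350.0000 MHz
d = 4751.1 km
FSPL = 32.44 + 20*log10(16350.0000) + 20*log10(4751.1)
FSPL = 32.44 + 84.2704 + 73.5359
FSPL = 190.2462 dB

190.2462 dB


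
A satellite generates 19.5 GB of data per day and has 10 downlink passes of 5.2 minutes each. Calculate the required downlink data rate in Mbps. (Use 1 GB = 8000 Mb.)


total contact time = 10 * 5.2 * 60 = 3120.0000 s
data = 19.5 GB = 156000.0000 Mb
rate = 156000.0000 / 3120.0000 = 50.0000 Mbps

50.0000 Mbps


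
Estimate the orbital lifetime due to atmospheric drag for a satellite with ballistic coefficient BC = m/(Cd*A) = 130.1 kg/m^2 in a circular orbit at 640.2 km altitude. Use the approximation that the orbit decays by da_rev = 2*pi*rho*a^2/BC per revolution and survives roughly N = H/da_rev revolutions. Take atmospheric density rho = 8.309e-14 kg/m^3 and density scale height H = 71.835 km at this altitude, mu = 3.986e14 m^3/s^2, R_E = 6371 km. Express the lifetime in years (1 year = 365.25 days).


a = R_E + alt = 7011.2000 km = 7.0112e+06 m
da_rev = 2*pi*rho*a^2/BC = 2*pi*8.309e-14*(7.0112e+06)^2/130.1 = 0.197258644 m per revolution
N = H/da_rev = 71835.0000 m / 0.197258644 m = 364166.5515 revolutions
P = 2*pi*sqrt(a^3/mu) = 5842.5139 s
lifetime = N*P = 364166.5515 * 5842.5139 = 2.1276481e+09 s = 24625.5572 days
years = 24625.5572 / 365.25 = 67.4211 years

67.4211 years


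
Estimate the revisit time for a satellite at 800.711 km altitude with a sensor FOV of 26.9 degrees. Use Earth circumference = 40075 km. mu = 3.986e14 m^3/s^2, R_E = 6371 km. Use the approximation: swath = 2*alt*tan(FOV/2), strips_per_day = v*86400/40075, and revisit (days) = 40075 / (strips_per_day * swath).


swath = 2*800.711*tan(0.2347468) = 382.9897 km
v = sqrt(mu/r) = 7455.1650 m/s = 7.4552 km/s
strips/day = v*86400/40075 = 7.4552*86400/40075 = 16.0730
coverage/day = strips * swath = 16.0730 * 382.9897 = 6155.8003 km
revisit = 40075 / 6155.8003 = 6.5101 days

6.5101 days


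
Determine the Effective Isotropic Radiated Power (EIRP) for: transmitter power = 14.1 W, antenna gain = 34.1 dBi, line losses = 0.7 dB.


Pt = 14.1 W = 11.4922 dBW
EIRP = Pt_dBW + Gt - losses = 11.4922 + 34.1 - 0.7 = 44.8922 dBW

44.8922 dBW
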